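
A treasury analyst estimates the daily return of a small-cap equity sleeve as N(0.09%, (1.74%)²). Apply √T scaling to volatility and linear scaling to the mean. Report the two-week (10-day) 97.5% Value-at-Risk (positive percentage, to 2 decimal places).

9.88%

At 97.5%, z = 1.960.
σ_{10d} = 1.74% × √10 = 5.502%; μ_{10d} = 10 × 0.09% = 0.900%.
VaR = −(0.900%) + 1.960 × 5.502% = 9.884%.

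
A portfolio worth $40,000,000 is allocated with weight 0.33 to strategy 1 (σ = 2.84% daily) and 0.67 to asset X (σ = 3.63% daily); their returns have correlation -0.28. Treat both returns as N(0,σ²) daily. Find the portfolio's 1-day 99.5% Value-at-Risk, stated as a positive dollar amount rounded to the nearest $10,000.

$2,420,000

σ_p² = 0.33²·2.84² + 0.67²·3.63² + 2·-0.28·0.33·0.67·2.84·3.63 = 5.5170 (%²).
σ_p = √5.5170 = 2.349%.
At 99.5%, z = 2.576.
VaR = 2.576 × 2.349% = 6.051%; on $40,000,000 that is $2,420,400.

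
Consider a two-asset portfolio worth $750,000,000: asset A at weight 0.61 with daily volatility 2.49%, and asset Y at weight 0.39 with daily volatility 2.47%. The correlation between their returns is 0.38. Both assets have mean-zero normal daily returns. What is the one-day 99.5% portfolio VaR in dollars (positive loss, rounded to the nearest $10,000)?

σ_p² = 0.61²·2.49² + 0.39²·2.47² + 2·0.38·0.61·0.39·2.49·2.47 = 4.3470 (%²).
σ_p = √4.3470 = 2.085%.
At 99.5%, z = 2.576.
VaR = 2.576 × 2.085% = 5.371%; on $750,000,000 that is $40,282,500.

$40,280,000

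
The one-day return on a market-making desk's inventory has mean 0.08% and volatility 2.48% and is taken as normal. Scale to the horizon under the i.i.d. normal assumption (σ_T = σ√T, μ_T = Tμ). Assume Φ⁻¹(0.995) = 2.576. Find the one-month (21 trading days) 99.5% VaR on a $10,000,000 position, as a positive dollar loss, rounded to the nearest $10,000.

σ_{21d} = 2.48% × √21 = 11.365%; μ_{21d} = 21 × 0.08% = 1.680%.
VaR = −(1.680%) + 2.576 × 11.365% = 27.596%.
On $10,000,000: 0.27596 × $10,000,000 = $2,759,600.

$2,760,000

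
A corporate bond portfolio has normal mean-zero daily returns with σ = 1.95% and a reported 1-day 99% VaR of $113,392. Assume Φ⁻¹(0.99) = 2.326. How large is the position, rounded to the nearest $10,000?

$2,500,000

VaR as a fraction of value: z·σ = 2.326 × 1.95% = 4.5357%.
Position = $113,392 / 0.045357 = $2,499,989.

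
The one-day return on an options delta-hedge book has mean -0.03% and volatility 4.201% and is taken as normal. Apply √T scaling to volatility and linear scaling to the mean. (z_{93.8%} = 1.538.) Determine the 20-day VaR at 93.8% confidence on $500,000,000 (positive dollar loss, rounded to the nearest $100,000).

σ_{20d} = 4.201% × √20 = 18.787%; μ_{20d} = 20 × -0.03% = -0.600%.
VaR = −(-0.600%) + 1.538 × 18.787% = 29.494%.
On $500,000,000: 0.29494 × $500,000,000 = $147,470,000.

$147,500,000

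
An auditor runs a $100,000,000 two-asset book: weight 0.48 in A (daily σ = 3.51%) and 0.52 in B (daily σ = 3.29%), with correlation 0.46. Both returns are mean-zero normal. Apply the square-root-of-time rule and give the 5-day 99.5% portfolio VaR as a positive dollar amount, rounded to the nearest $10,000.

σ_p = √(0.48²·3.51² + 0.52²·3.29² + 2·0.46·0.48·0.52·3.51·3.29) = 2.901%.
σ_{5d} = 2.901% × √5 = 6.487%.
z(99.5%) = 2.576.
VaR = 2.576 × 6.487% = 16.711%; on $100,000,000 that is $16,711,000.

$16,710,000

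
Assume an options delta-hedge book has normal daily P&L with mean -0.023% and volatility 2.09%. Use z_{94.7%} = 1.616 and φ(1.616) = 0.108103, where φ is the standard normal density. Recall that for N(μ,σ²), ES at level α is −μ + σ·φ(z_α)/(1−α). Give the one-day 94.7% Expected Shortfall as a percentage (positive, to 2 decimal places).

4.29%

Tail multiplier: φ(z)/(1−α) = 0.108103 / 0.053 = 2.040.
ES = −(-0.023%) + 2.09% × 2.040 = 4.287%.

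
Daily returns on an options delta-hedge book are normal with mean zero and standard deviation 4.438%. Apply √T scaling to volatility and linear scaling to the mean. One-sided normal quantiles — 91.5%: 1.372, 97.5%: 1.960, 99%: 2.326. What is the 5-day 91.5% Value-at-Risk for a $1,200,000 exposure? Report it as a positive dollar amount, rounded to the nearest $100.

σ_{5d} = 4.438% × √5 = 9.924%.
VaR = 1.372 × 9.924% = 13.616%.
On $1,200,000: 0.13616 × $1,200,000 = $163,392.

$163,400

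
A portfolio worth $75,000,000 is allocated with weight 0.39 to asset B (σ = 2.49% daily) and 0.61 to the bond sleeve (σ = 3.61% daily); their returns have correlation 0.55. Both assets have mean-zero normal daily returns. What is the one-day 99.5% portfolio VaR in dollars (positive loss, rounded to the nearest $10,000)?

$5,510,000

σ_p² = 0.39²·2.49² + 0.61²·3.61² + 2·0.55·0.39·0.61·2.49·3.61 = 8.1446 (%²).
σ_p = √8.1446 = 2.854%.
At 99.5%, z = 2.576.
VaR = 2.576 × 2.854% = 7.352%; on $75,000,000 that is $5,514,000.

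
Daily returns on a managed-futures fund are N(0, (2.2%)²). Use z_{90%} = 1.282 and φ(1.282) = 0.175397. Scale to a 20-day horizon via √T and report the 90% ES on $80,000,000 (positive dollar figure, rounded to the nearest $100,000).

σ_{20d} = 2.2% × √20 = 9.839%.
ES multiplier = φ(z)/(1−α) = 0.175397/0.1 = 1.754.
ES = 9.839% × 1.754 = 17.258%; on $80,000,000: $13,806,400.

$13,800,000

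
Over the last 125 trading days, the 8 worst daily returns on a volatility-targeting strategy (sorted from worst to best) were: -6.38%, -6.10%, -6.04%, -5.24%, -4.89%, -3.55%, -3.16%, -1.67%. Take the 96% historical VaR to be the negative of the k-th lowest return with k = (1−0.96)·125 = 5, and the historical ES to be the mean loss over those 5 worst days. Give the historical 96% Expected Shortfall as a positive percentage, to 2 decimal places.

5.73%

The 5 worst returns sum to -28.65%.
ES = −(-28.65%) / 5 = 5.73%.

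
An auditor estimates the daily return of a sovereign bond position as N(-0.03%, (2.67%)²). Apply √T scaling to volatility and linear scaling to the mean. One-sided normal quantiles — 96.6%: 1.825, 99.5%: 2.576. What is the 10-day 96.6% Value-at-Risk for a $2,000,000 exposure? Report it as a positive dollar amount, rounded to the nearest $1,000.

$314,000

σ_{10d} = 2.67% × √10 = 8.443%; μ_{10d} = 10 × -0.03% = -0.300%.
VaR = −(-0.300%) + 1.825 × 8.443% = 15.708%.
On $2,000,000: 0.15708 × $2,000,000 = $314,160.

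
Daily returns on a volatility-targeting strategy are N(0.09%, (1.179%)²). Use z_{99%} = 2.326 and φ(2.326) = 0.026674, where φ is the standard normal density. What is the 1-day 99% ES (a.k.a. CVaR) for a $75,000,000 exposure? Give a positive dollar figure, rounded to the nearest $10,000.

$2,290,000

Tail multiplier: φ(z)/(1−α) = 0.026674 / 0.01 = 2.667.
ES = −(0.09%) + 1.179% × 2.667 = 3.054%.
On $75,000,000: 0.03054 × $75,000,000 = $2,290,500.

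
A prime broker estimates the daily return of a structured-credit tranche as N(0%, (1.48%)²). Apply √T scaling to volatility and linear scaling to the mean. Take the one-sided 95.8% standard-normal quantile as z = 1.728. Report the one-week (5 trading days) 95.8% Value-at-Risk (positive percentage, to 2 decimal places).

5.72%

σ_{5d} = 1.48% × √5 = 3.309%.
VaR = 1.728 × 3.309% = 5.718%.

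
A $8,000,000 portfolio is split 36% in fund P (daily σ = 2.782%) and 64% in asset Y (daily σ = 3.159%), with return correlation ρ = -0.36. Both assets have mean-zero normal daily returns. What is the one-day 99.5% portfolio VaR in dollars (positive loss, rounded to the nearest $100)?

$392,800

σ_p² = 0.36²·2.782² + 0.64²·3.159² + 2·-0.36·0.36·0.64·2.782·3.159 = 3.6327 (%²).
σ_p = √3.6327 = 1.906%.
At 99.5%, z = 2.576.
VaR = 2.576 × 1.906% = 4.910%; on $8,000,000 that is $392,800.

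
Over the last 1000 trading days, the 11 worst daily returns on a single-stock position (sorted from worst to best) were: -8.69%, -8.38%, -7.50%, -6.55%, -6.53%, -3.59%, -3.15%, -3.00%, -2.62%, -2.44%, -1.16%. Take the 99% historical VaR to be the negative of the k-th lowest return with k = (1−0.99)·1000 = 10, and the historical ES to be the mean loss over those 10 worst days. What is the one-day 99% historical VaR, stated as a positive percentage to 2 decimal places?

k = 10; the 10th lowest return is -2.44%, so VaR = 2.44%.

2.44%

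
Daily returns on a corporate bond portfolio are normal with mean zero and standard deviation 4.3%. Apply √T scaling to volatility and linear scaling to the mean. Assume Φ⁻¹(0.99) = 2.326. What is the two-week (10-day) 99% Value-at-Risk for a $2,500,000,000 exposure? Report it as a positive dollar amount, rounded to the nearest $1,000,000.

$791,000,000

σ_{10d} = 4.3% × √10 = 13.598%.
VaR = 2.326 × 13.598% = 31.629%.
On $2,500,000,000: 0.31629 × $2,500,000,000 = $790,725,000.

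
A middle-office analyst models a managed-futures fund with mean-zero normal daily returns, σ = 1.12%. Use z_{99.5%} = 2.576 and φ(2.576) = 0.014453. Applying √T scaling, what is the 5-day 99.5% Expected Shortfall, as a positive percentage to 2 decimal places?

σ_{5d} = 1.12% × √5 = 2.504%.
ES multiplier = φ(z)/(1−α) = 0.014453/0.005 = 2.891.
ES = 2.504% × 2.891 = 7.239%.

7.24%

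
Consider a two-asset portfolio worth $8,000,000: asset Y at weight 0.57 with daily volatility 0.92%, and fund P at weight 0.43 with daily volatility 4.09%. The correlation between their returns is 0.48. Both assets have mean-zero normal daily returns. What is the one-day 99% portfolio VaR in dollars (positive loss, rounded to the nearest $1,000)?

$384,000

σ_p² = 0.57²·0.92² + 0.43²·4.09² + 2·0.48·0.57·0.43·0.92·4.09 = 4.2534 (%²).
σ_p = √4.2534 = 2.062%.
At 99%, z = 2.326.
VaR = 2.326 × 2.062% = 4.796%; on $8,000,000 that is $383,680.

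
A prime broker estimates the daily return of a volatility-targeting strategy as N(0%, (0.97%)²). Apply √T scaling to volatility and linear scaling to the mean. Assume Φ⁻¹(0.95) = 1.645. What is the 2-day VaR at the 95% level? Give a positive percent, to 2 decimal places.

σ_{2d} = 0.97% × √2 = 1.372%.
VaR = 1.645 × 1.372% = 2.257%.

2.26%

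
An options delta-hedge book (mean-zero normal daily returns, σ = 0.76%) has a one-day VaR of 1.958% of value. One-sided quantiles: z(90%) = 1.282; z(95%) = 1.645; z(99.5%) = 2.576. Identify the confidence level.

Implied z = VaR/σ = 1.958 / 0.76 = 2.576.
This matches z(99.5%) = 2.576.

99.5%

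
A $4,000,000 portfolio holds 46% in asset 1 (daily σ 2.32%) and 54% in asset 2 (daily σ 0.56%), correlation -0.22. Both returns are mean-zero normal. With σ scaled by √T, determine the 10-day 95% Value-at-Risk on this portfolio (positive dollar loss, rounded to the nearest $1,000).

$217,000

σ_p = √(0.46²·2.32² + 0.54²·0.56² + 2·-0.22·0.46·0.54·2.32·0.56) = 1.043%.
σ_{10d} = 1.043% × √10 = 3.298%.
z(95%) = 1.645.
VaR = 1.645 × 3.298% = 5.425%; on $4,000,000 that is $217,000.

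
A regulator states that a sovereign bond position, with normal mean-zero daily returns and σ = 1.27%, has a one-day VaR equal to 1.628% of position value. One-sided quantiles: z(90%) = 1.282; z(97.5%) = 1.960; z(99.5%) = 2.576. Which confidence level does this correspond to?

Implied z = VaR/σ = 1.628 / 1.27 = 1.282.
This matches z(90%) = 1.282.

90%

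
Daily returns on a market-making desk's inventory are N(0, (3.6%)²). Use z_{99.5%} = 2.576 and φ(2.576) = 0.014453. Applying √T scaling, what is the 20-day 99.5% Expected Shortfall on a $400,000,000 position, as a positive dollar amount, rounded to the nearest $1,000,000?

$186,000,000

σ_{20d} = 3.6% × √20 = 16.100%.
ES multiplier = φ(z)/(1−α) = 0.014453/0.005 = 2.891.
ES = 16.100% × 2.891 = 46.545%; on $400,000,000: $186,180,000.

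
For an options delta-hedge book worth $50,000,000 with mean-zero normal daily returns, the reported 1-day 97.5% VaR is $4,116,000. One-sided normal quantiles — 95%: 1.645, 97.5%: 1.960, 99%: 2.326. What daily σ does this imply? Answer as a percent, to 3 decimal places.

VaR as a fraction: $4,116,000 / $50,000,000 = 8.232%.
σ = VaR / z = 8.232% / 1.960 = 4.200%.

4.200%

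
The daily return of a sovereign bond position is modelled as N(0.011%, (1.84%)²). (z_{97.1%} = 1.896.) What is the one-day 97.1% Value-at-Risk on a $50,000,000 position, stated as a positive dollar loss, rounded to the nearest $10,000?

VaR = −μ + z·σ = −(0.011%) + 1.896 × 1.84% = 3.478%.
On $50,000,000: 0.03478 × $50,000,000 = $1,739,000.

$1,740,000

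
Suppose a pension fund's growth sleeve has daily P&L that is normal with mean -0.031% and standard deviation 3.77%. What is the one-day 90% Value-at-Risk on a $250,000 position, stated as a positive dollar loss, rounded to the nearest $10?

At 90% one-sided, z = 1.282.
VaR = −μ + z·σ = −(-0.031%) + 1.282 × 3.77% = 4.864%.
On $250,000: 0.04864 × $250,000 = $12,160.

$12,160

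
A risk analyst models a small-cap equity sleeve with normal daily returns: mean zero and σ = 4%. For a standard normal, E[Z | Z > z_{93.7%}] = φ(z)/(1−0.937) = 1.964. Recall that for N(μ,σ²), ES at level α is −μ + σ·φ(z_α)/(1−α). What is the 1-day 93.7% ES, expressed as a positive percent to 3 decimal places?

ES = 4% × 1.964 = 7.856%.

7.856%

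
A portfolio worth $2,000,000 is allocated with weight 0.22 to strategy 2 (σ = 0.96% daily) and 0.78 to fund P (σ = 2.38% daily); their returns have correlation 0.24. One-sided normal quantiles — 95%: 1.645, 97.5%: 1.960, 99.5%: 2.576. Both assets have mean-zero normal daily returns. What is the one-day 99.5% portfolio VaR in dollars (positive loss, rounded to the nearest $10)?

σ_p² = 0.22²·0.96² + 0.78²·2.38² + 2·0.24·0.22·0.78·0.96·2.38 = 3.6790 (%²).
σ_p = √3.6790 = 1.918%.
VaR = 2.576 × 1.918% = 4.941%; on $2,000,000 that is $98,820.

$98,820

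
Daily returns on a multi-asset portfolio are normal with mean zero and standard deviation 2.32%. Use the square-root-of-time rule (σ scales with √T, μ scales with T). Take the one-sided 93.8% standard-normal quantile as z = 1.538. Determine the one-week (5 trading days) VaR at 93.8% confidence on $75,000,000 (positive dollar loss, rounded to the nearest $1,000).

σ_{5d} = 2.32% × √5 = 5.188%.
VaR = 1.538 × 5.188% = 7.979%.
On $75,000,000: 0.07979 × $75,000,000 = $5,984,250.

$5,984,000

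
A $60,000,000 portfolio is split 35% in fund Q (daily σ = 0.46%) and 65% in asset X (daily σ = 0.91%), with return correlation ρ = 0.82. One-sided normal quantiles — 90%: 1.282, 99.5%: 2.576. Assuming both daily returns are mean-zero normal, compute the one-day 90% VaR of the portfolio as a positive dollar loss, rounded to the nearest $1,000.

$561,000

σ_p² = 0.35²·0.46² + 0.65²·0.91² + 2·0.82·0.35·0.65·0.46·0.91 = 0.5320 (%²).
σ_p = √0.5320 = 0.729%.
VaR = 1.282 × 0.729% = 0.935%; on $60,000,000 that is $561,000.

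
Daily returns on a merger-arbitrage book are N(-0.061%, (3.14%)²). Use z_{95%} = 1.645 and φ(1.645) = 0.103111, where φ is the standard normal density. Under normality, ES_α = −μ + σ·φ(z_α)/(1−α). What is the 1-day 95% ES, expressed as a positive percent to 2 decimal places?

Tail multiplier: φ(z)/(1−α) = 0.103111 / 0.05 = 2.062.
ES = −(-0.061%) + 3.14% × 2.062 = 6.536%.

6.54%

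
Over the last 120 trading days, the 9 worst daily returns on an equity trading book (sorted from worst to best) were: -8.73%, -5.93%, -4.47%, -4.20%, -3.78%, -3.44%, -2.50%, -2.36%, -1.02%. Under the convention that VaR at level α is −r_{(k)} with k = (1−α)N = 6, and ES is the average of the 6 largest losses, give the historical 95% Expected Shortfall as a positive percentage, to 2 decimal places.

5.09%

The 6 worst returns sum to -30.55%.
ES = −(-30.55%) / 6 = 5.0916…% ≈ 5.09%.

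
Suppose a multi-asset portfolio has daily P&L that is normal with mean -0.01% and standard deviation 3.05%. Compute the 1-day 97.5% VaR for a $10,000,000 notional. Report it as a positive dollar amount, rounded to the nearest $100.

At 97.5% one-sided, z = 1.960.
VaR = −μ + z·σ = −(-0.01%) + 1.960 × 3.05% = 5.988%.
On $10,000,000: 0.05988 × $10,000,000 = $598,800.

$598,800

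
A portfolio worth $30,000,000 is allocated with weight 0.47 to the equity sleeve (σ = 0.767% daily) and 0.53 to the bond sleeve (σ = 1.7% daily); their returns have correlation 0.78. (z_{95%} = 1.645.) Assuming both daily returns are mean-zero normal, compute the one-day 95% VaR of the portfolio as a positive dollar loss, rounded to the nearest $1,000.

$594,000

σ_p² = 0.47²·0.767² + 0.53²·1.7² + 2·0.78·0.47·0.53·0.767·1.7 = 1.4484 (%²).
σ_p = √1.4484 = 1.204%.
VaR = 1.645 × 1.204% = 1.981%; on $30,000,000 that is $594,300.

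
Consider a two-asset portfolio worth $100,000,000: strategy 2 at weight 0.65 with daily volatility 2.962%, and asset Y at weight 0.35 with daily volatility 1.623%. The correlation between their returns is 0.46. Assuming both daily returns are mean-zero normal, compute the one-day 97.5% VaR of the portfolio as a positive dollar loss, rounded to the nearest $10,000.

σ_p² = 0.65²·2.962² + 0.35²·1.623² + 2·0.46·0.65·0.35·2.962·1.623 = 5.0356 (%²).
σ_p = √5.0356 = 2.244%.
At 97.5%, z = 1.960.
VaR = 1.960 × 2.244% = 4.398%; on $100,000,000 that is $4,398,000.

$4,400,000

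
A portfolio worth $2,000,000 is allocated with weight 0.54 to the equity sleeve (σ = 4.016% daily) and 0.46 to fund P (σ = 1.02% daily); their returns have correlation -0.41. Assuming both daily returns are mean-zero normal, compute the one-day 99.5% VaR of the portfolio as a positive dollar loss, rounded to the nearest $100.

$104,200

σ_p² = 0.54²·4.016² + 0.46²·1.02² + 2·-0.41·0.54·0.46·4.016·1.02 = 4.0888 (%²).
σ_p = √4.0888 = 2.022%.
At 99.5%, z = 2.576.
VaR = 2.576 × 2.022% = 5.209%; on $2,000,000 that is $104,180.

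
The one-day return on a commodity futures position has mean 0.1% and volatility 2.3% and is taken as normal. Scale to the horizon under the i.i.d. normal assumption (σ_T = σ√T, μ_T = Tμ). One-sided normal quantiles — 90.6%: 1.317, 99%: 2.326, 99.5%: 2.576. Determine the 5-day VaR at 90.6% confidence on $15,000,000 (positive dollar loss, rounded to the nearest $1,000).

σ_{5d} = 2.3% × √5 = 5.143%; μ_{5d} = 5 × 0.1% = 0.500%.
VaR = −(0.500%) + 1.317 × 5.143% = 6.273%.
On $15,000,000: 0.06273 × $15,000,000 = $940,950.

$941,000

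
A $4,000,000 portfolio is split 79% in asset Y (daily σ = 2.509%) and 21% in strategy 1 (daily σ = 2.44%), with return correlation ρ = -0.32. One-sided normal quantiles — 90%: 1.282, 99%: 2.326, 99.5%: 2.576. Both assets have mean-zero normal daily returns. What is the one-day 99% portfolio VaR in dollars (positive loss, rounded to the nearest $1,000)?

σ_p² = 0.79²·2.509² + 0.21²·2.44² + 2·-0.32·0.79·0.21·2.509·2.44 = 3.5413 (%²).
σ_p = √3.5413 = 1.882%.
VaR = 2.326 × 1.882% = 4.378%; on $4,000,000 that is $175,120.

$175,000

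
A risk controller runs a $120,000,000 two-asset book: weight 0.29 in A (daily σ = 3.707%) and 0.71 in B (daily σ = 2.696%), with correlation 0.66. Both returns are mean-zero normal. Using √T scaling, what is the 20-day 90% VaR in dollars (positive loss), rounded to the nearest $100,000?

$18,900,000

σ_p = √(0.29²·3.707² + 0.71²·2.696² + 2·0.66·0.29·0.71·3.707·2.696) = 2.745%.
σ_{20d} = 2.745% × √20 = 12.276%.
z(90%) = 1.282.
VaR = 1.282 × 12.276% = 15.738%; on $120,000,000 that is $18,885,600.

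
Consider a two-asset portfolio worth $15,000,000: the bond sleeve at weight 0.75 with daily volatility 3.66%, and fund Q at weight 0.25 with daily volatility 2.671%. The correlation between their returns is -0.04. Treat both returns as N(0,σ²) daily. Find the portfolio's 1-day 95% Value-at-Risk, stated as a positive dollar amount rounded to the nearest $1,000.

σ_p² = 0.75²·3.66² + 0.25²·2.671² + 2·-0.04·0.75·0.25·3.66·2.671 = 7.8343 (%²).
σ_p = √7.8343 = 2.799%.
At 95%, z = 1.645.
VaR = 1.645 × 2.799% = 4.604%; on $15,000,000 that is $690,600.

$691,000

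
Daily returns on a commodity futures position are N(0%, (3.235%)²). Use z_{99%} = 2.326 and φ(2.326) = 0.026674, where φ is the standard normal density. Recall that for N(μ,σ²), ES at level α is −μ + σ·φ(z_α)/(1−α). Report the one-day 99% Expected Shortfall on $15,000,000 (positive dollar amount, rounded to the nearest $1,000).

$1,294,000

Tail multiplier: φ(z)/(1−α) = 0.026674 / 0.01 = 2.667.
ES = 3.235% × 2.667 = 8.628%.
On $15,000,000: 0.08628 × $15,000,000 = $1,294,200.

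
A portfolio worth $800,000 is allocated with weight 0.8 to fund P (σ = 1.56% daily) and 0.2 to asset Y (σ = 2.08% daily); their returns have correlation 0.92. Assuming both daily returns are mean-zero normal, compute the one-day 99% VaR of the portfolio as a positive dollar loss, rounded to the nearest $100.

$30,500

σ_p² = 0.8²·1.56² + 0.2²·2.08² + 2·0.92·0.8·0.2·1.56·2.08 = 2.6858 (%²).
σ_p = √2.6858 = 1.639%.
At 99%, z = 2.326.
VaR = 2.326 × 1.639% = 3.812%; on $800,000 that is $30,496.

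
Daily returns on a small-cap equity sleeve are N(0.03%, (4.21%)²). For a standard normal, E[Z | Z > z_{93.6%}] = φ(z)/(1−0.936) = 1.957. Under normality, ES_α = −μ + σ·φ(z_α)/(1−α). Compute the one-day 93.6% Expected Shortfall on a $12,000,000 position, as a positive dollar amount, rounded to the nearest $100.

ES = −(0.03%) + 4.21% × 1.957 = 8.209%.
On $12,000,000: 0.08209 × $12,000,000 = $985,080.

$985,100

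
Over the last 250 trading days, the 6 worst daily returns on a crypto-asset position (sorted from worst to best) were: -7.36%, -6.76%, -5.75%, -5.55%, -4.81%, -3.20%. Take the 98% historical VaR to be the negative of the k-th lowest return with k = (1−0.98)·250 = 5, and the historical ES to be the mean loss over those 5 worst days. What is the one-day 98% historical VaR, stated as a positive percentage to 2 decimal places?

k = 5; the 5th lowest return is -4.81%, so VaR = 4.81%.

4.81%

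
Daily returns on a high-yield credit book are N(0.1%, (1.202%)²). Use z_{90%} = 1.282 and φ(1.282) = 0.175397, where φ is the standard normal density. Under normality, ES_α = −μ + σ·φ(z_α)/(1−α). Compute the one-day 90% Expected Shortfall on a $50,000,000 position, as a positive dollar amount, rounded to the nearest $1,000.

Tail multiplier: φ(z)/(1−α) = 0.175397 / 0.1 = 1.754.
ES = −(0.1%) + 1.202% × 1.754 = 2.008%.
On $50,000,000: 0.02008 × $50,000,000 = $1,004,000.

$1,004,000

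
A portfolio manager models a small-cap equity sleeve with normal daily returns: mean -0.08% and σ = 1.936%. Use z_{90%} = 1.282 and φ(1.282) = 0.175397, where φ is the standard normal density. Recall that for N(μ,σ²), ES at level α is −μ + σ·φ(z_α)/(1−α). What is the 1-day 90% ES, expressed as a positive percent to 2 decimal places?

3.48%

Tail multiplier: φ(z)/(1−α) = 0.175397 / 0.1 = 1.754.
ES = −(-0.08%) + 1.936% × 1.754 = 3.476%.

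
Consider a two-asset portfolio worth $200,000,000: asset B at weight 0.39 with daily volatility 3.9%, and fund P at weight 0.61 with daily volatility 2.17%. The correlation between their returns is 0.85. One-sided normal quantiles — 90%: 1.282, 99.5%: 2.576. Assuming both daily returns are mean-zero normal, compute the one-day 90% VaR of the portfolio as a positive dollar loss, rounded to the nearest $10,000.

$7,020,000

σ_p² = 0.39²·3.9² + 0.61²·2.17² + 2·0.85·0.39·0.61·3.9·2.17 = 7.4883 (%²).
σ_p = √7.4883 = 2.736%.
VaR = 1.282 × 2.736% = 3.508%; on $200,000,000 that is $7,016,000.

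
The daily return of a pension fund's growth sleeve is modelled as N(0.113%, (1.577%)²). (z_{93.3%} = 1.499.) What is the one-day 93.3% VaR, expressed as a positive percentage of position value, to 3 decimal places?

2.251%

VaR = −μ + z·σ = −(0.113%) + 1.499 × 1.577% = 2.251%.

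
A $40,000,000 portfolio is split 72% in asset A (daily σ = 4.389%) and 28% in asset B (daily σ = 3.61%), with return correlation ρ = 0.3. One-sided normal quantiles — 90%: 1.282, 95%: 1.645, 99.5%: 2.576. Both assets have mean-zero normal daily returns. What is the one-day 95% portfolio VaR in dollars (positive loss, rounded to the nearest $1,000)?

σ_p² = 0.72²·4.389² + 0.28²·3.61² + 2·0.3·0.72·0.28·4.389·3.61 = 12.9243 (%²).
σ_p = √12.9243 = 3.595%.
VaR = 1.645 × 3.595% = 5.914%; on $40,000,000 that is $2,365,600.

$2,366,000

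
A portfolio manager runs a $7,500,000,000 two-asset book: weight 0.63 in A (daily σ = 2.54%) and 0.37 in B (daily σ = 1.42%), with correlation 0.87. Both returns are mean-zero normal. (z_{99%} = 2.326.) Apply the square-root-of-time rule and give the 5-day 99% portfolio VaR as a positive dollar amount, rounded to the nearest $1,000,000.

σ_p = √(0.63²·2.54² + 0.37²·1.42² + 2·0.87·0.63·0.37·2.54·1.42) = 2.074%.
σ_{5d} = 2.074% × √5 = 4.638%.
VaR = 2.326 × 4.638% = 10.788%; on $7,500,000,000 that is $809,100,000.

$809,000,000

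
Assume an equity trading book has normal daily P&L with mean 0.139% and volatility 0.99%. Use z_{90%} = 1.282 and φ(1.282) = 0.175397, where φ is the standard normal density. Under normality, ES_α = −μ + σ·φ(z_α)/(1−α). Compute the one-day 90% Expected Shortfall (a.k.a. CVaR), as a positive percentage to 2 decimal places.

Tail multiplier: φ(z)/(1−α) = 0.175397 / 0.1 = 1.754.
ES = −(0.139%) + 0.99% × 1.754 = 1.597%.

1.60%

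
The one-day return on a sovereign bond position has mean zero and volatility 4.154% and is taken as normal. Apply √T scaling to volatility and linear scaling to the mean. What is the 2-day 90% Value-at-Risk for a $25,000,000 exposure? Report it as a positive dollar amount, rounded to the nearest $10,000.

$1,880,000

At 90%, z = 1.282.
σ_{2d} = 4.154% × √2 = 5.875%.
VaR = 1.282 × 5.875% = 7.532%.
On $25,000,000: 0.07532 × $25,000,000 = $1,883,000.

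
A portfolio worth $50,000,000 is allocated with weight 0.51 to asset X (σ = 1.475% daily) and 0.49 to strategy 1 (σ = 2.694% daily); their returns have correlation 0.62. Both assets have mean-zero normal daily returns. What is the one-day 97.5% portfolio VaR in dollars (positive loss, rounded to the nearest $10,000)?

$1,840,000

σ_p² = 0.51²·1.475² + 0.49²·2.694² + 2·0.62·0.51·0.49·1.475·2.694 = 3.5398 (%²).
σ_p = √3.5398 = 1.881%.
At 97.5%, z = 1.960.
VaR = 1.960 × 1.881% = 3.687%; on $50,000,000 that is $1,843,500.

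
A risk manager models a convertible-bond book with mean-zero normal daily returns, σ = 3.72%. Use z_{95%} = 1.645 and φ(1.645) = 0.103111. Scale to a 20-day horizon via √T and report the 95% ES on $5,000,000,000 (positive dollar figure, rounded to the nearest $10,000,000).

$1,720,000,000

σ_{20d} = 3.72% × √20 = 16.636%.
ES multiplier = φ(z)/(1−α) = 0.103111/0.05 = 2.062.
ES = 16.636% × 2.062 = 34.303%; on $5,000,000,000: $1,715,150,000.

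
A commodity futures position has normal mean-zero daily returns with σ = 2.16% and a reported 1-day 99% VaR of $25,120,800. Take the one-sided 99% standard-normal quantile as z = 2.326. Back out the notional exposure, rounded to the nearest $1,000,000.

VaR as a fraction of value: z·σ = 2.326 × 2.16% = 5.02416%.
Position = $25,120,800 / 0.0502416 = $500,000,000.

$500,000,000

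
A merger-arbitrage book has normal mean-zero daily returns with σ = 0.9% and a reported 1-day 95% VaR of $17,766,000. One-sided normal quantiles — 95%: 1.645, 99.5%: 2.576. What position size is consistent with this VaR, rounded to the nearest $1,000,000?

$1,200,000,000

VaR as a fraction of value: z·σ = 1.645 × 0.9% = 1.4805%.
Position = $17,766,000 / 0.014805 = $1,200,000,000.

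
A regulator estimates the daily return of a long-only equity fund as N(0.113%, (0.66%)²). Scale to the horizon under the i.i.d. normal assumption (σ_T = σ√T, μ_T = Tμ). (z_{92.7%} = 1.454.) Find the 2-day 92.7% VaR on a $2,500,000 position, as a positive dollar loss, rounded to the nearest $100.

σ_{2d} = 0.66% × √2 = 0.933%; μ_{2d} = 2 × 0.113% = 0.226%.
VaR = −(0.226%) + 1.454 × 0.933% = 1.131%.
On $2,500,000: 0.01131 × $2,500,000 = $28,275.

$28,300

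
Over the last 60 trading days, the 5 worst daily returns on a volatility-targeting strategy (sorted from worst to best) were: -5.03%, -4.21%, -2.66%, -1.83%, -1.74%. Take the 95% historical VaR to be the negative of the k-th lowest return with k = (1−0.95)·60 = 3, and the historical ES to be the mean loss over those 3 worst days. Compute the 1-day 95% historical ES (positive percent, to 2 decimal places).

3.97%

The 3 worst returns sum to -11.90%.
ES = −(-11.90%) / 3 = 3.9666…% ≈ 3.97%.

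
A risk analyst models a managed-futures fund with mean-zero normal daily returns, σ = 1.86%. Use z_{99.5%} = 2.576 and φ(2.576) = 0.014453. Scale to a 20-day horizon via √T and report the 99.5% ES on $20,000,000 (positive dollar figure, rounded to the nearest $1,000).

σ_{20d} = 1.86% × √20 = 8.318%.
ES multiplier = φ(z)/(1−α) = 0.014453/0.005 = 2.891.
ES = 8.318% × 2.891 = 24.047%; on $20,000,000: $4,809,400.

$4,809,000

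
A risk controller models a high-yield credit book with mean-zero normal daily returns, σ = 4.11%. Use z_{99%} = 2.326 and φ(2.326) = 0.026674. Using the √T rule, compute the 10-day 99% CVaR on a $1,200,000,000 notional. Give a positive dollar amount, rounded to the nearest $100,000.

$416,000,000

σ_{10d} = 4.11% × √10 = 12.997%.
ES multiplier = φ(z)/(1−α) = 0.026674/0.01 = 2.667.
ES = 12.997% × 2.667 = 34.663%; on $1,200,000,000: $415,956,000.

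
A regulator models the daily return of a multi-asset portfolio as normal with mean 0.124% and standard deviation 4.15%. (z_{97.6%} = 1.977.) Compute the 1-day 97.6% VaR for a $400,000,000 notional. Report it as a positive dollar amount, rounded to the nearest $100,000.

VaR = −μ + z·σ = −(0.124%) + 1.977 × 4.15% = 8.081%.
On $400,000,000: 0.08081 × $400,000,000 = $32,324,000.

$32,300,000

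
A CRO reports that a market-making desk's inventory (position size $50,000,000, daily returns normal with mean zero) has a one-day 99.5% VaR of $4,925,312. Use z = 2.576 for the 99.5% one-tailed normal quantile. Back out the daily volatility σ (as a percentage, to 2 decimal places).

3.82%

VaR as a fraction: $4,925,312 / $50,000,000 = 9.851%.
σ = VaR / z = 9.851% / 2.576 = 3.824%.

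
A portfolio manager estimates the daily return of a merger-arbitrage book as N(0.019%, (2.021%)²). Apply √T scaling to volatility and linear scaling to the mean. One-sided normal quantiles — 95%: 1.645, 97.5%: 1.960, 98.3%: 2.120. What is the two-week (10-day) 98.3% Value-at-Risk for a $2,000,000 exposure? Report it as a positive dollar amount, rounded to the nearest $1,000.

$267,000

σ_{10d} = 2.021% × √10 = 6.391%; μ_{10d} = 10 × 0.019% = 0.190%.
VaR = −(0.190%) + 2.120 × 6.391% = 13.359%.
On $2,000,000: 0.13359 × $2,000,000 = $267,180.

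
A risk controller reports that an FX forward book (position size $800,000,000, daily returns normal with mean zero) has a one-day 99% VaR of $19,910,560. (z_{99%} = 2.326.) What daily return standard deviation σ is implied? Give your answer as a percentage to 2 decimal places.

VaR as a fraction: $19,910,560 / $800,000,000 = 2.489%.
σ = VaR / z = 2.489% / 2.326 = 1.070%.

1.07%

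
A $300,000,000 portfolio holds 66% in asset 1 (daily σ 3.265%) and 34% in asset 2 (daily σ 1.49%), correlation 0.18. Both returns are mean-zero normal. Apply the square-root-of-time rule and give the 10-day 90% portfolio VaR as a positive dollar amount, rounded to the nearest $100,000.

$28,000,000

σ_p = √(0.66²·3.265² + 0.34²·1.49² + 2·0.18·0.66·0.34·3.265·1.49) = 2.301%.
σ_{10d} = 2.301% × √10 = 7.276%.
z(90%) = 1.282.
VaR = 1.282 × 7.276% = 9.328%; on $300,000,000 that is $27,984,000.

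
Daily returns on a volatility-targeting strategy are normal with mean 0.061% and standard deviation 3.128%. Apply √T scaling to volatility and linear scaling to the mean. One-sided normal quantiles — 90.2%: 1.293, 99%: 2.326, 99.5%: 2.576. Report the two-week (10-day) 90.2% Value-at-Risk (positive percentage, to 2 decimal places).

12.18%

σ_{10d} = 3.128% × √10 = 9.892%; μ_{10d} = 10 × 0.061% = 0.610%.
VaR = −(0.610%) + 1.293 × 9.892% = 12.180%.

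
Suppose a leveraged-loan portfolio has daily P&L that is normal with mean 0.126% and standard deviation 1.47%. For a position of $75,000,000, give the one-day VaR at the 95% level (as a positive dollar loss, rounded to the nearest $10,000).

At 95% one-sided, z = 1.645.
VaR = −μ + z·σ = −(0.126%) + 1.645 × 1.47% = 2.292%.
On $75,000,000: 0.02292 × $75,000,000 = $1,719,000.

$1,720,000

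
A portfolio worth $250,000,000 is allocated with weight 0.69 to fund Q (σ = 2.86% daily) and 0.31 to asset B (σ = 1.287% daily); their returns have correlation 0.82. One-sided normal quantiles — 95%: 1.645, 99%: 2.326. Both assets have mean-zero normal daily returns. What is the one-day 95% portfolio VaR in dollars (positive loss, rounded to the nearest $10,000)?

σ_p² = 0.69²·2.86² + 0.31²·1.287² + 2·0.82·0.69·0.31·2.86·1.287 = 5.3447 (%²).
σ_p = √5.3447 = 2.312%.
VaR = 1.645 × 2.312% = 3.803%; on $250,000,000 that is $9,507,500.

$9,510,000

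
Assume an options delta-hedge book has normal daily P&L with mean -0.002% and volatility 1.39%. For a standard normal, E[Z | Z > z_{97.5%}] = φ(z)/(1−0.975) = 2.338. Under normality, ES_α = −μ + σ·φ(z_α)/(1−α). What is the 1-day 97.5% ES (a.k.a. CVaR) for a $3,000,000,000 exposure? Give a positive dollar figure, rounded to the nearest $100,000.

$97,600,000

ES = −(-0.002%) + 1.39% × 2.338 = 3.252%.
On $3,000,000,000: 0.03252 × $3,000,000,000 = $97,560,000.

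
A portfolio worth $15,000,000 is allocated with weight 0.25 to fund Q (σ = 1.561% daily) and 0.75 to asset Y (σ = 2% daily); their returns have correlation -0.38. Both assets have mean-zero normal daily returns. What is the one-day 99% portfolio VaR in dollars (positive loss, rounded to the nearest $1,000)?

σ_p² = 0.25²·1.561² + 0.75²·2² + 2·-0.38·0.25·0.75·1.561·2 = 1.9574 (%²).
σ_p = √1.9574 = 1.399%.
At 99%, z = 2.326.
VaR = 2.326 × 1.399% = 3.254%; on $15,000,000 that is $488,100.

$488,000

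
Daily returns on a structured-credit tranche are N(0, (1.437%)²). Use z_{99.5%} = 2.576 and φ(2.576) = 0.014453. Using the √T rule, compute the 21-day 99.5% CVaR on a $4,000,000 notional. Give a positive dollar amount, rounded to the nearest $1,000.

σ_{21d} = 1.437% × √21 = 6.585%.
ES multiplier = φ(z)/(1−α) = 0.014453/0.005 = 2.891.
ES = 6.585% × 2.891 = 19.037%; on $4,000,000: $761,480.

$761,000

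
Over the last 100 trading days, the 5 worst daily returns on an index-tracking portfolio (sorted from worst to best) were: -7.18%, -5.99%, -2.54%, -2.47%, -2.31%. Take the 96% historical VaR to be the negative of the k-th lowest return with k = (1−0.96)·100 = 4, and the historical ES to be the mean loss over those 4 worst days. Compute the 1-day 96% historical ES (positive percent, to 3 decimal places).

The 4 worst returns sum to -18.18%.
ES = −(-18.18%) / 4 = 4.545%.

4.545%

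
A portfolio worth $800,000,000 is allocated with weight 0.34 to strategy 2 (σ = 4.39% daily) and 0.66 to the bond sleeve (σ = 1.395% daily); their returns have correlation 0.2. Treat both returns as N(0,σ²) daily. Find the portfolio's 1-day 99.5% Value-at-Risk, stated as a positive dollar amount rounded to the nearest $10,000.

σ_p² = 0.34²·4.39² + 0.66²·1.395² + 2·0.2·0.34·0.66·4.39·1.395 = 3.6252 (%²).
σ_p = √3.6252 = 1.904%.
At 99.5%, z = 2.576.
VaR = 2.576 × 1.904% = 4.905%; on $800,000,000 that is $39,240,000.

$39,240,000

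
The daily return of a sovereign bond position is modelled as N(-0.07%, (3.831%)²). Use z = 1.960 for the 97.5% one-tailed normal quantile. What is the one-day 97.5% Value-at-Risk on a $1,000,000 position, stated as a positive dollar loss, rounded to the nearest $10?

$75,790

VaR = −μ + z·σ = −(-0.07%) + 1.960 × 3.831% = 7.579%.
On $1,000,000: 0.07579 × $1,000,000 = $75,790.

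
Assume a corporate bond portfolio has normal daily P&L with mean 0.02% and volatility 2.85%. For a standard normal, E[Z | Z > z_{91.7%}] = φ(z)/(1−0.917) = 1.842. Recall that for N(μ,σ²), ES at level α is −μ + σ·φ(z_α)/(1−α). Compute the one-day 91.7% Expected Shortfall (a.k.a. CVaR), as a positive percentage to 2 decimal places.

5.23%

ES = −(0.02%) + 2.85% × 1.842 = 5.230%.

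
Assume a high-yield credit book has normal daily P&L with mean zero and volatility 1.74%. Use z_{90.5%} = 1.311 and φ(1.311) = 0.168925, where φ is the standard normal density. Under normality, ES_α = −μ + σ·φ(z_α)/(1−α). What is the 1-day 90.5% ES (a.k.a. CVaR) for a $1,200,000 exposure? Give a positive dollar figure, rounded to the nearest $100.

$37,100

Tail multiplier: φ(z)/(1−α) = 0.168925 / 0.095 = 1.778.
ES = 1.74% × 1.778 = 3.094%.
On $1,200,000: 0.03094 × $1,200,000 = $37,128.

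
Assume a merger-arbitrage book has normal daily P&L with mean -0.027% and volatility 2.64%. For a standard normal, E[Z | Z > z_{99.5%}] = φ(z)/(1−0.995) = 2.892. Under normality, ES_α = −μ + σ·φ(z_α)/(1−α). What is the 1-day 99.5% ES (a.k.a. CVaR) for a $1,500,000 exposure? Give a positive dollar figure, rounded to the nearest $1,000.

ES = −(-0.027%) + 2.64% × 2.892 = 7.662%.
On $1,500,000: 0.07662 × $1,500,000 = $114,930.

$115,000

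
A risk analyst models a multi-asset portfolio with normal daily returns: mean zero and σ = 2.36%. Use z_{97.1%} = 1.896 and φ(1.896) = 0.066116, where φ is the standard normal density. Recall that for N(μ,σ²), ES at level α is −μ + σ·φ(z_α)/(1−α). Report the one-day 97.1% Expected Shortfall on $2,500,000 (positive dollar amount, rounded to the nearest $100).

Tail multiplier: φ(z)/(1−α) = 0.066116 / 0.029 = 2.280.
ES = 2.36% × 2.280 = 5.381%.
On $2,500,000: 0.05381 × $2,500,000 = $134,525.

$134,500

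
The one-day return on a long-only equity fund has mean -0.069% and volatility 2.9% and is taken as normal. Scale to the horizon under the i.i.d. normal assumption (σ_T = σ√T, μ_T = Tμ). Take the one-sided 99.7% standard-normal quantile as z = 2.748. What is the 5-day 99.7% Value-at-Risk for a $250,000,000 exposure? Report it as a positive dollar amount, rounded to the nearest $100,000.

$45,400,000

σ_{5d} = 2.9% × √5 = 6.485%; μ_{5d} = 5 × -0.069% = -0.345%.
VaR = −(-0.345%) + 2.748 × 6.485% = 18.166%.
On $250,000,000: 0.18166 × $250,000,000 = $45,415,000.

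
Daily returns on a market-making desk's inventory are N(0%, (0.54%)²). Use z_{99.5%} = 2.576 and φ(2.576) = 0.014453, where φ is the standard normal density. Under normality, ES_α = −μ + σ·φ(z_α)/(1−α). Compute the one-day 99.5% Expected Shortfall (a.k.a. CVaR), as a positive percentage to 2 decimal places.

Tail multiplier: φ(z)/(1−α) = 0.014453 / 0.005 = 2.891.
ES = 0.54% × 2.891 = 1.561%.

1.56%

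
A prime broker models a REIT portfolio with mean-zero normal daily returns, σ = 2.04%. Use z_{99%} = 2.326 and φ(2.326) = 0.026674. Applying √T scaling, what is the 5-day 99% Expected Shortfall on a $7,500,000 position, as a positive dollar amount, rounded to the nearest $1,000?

$913,000

σ_{5d} = 2.04% × √5 = 4.562%.
ES multiplier = φ(z)/(1−α) = 0.026674/0.01 = 2.667.
ES = 4.562% × 2.667 = 12.167%; on $7,500,000: $912,525.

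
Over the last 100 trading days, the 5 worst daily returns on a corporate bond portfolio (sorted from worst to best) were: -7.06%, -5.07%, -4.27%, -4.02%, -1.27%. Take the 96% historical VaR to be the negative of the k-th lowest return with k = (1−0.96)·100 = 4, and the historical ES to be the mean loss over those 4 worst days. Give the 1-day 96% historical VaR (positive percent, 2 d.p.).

4.02%

k = 4; the 4th lowest return is -4.02%, so VaR = 4.02%.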